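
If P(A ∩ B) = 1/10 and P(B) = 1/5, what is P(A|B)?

P(A|B) = P(A ∩ B) / P(B)
= (1/10) / (1/5)
= 1/2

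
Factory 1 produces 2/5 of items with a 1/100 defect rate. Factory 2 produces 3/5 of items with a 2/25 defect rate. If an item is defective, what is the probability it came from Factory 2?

Using Bayes' theorem:
P(F1) = 2/5, P(D|F1) = 1/100
P(F2) = 3/5, P(D|F2) = 2/25
P(D) = P(D|F1)P(F1) + P(D|F2)P(F2)
     = \frac{13}{250}
P(F2|D) = P(D|F2)P(F2) / P(D)
= \frac{12}{13}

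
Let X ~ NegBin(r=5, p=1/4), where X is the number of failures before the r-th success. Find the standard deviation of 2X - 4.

For X ~ NegBin(r=5, p=1/4), where X is the number of failures before the r-th success:
Var(X) = 60
SD(X) = √(Var(X)) = √(60) = 2 \sqrt{15}
SD(2X - 4) = |2| × SD(X) = 2 × 2 \sqrt{15} = 4 \sqrt{15}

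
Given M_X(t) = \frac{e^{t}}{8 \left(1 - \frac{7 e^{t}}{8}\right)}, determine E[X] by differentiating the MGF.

To find E[X], compute M^(1)(0):
M^(1)(t) = \frac{e^{t}}{8 \left(1 - \frac{7 e^{t}}{8}\right)} + \frac{7 e^{2 t}}{64 \left(1 - \frac{7 e^{t}}{8}\right)^{2}}
M^(1)(0) = 8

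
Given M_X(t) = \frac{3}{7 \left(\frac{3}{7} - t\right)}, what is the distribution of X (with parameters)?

The MGF M(t) = \frac{3}{7 \left(\frac{3}{7} - t\right)} is the standard form for the Exponential distribution.
Comparing with the known MGF formula identifies: Exponential(rate λ=3/7)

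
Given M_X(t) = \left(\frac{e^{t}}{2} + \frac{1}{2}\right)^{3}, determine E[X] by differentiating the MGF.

To find E[X], compute M^(1)(0):
M^(1)(t) = \frac{3 \left(\frac{e^{t}}{2} + \frac{1}{2}\right)^{2} e^{t}}{2}
M^(1)(0) = \frac{3}{2}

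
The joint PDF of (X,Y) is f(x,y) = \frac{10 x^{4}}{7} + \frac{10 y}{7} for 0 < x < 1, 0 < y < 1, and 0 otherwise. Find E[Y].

E[Y] = ∫_0^1 ∫_0^1 y × f(x,y) dx dy
= \frac{13}{21}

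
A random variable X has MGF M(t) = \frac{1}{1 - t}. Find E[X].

To find E[X], compute M^(1)(0):
M^(1)(t) = \frac{1}{\left(1 - t\right)^{2}}
M^(1)(0) = 1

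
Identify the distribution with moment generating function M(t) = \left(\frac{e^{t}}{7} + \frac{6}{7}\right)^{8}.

The MGF M(t) = \left(\frac{e^{t}}{7} + \frac{6}{7}\right)^{8} is the standard form for the Binomial distribution.
Comparing with the known MGF formula identifies: Binomial(n=8, p=1/7)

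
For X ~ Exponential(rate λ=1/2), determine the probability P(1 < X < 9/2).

P(1 < X < 9/2) = ∫_{1}^{9/2} f(x) dx
where f(x) = \frac{e^{- \frac{x}{2}}}{2}
= - \frac{1}{e^{\frac{9}{4}}} + e^{- \frac{1}{2}}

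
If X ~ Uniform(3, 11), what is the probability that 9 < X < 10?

P(9 < X < 10) = ∫_{9}^{10} f(x) dx
where f(x) = \frac{1}{8}
= \frac{1}{8}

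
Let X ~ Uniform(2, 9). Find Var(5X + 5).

For X ~ Uniform(2, 9):
Var(X) = \frac{49}{12}
Var(5X + 5) = (5)² × Var(X) = 25 × \frac{49}{12} = \frac{1225}{12}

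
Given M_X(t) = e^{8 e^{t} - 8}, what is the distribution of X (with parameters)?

The MGF M(t) = e^{8 e^{t} - 8} is the standard form for the Poisson distribution.
Comparing with the known MGF formula identifies: Poisson(λ=8)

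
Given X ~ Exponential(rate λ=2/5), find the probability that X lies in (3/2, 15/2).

P(3/2 < X < 15/2) = ∫_{3/2}^{15/2} f(x) dx
where f(x) = \frac{2 e^{- \frac{2 x}{5}}}{5}
= - \frac{1}{e^{3}} + e^{- \frac{3}{5}}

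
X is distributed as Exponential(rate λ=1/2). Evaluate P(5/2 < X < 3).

P(5/2 < X < 3) = ∫_{5/2}^{3} f(x) dx
where f(x) = \frac{e^{- \frac{x}{2}}}{2}
= - \frac{1}{e^{\frac{3}{2}}} + e^{- \frac{5}{4}}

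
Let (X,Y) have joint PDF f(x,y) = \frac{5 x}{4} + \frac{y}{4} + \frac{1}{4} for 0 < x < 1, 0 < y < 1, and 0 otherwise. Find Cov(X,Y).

E[XY] = ∫∫ xy × f(x,y) dx dy = \frac{5}{16}
E[X] = \frac{29}{48}
E[Y] = \frac{25}{48}
Cov(X,Y) = E[XY] - E[X]E[Y] = - \frac{5}{2304}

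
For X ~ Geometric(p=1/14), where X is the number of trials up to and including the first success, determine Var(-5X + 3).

For X ~ Geometric(p=1/14), where X is the number of trials up to and including the first success:
Var(X) = 182
Var(-5X + 3) = (-5)² × Var(X) = 25 × 182 = 4550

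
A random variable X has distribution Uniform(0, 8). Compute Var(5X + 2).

For X ~ Uniform(0, 8):
Var(X) = \frac{16}{3}
Var(5X + 2) = (5)² × Var(X) = 25 × \frac{16}{3} = \frac{400}{3}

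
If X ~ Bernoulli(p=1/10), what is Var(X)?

For X ~ Bernoulli(p=1/10):
Var(X) = \frac{9}{100}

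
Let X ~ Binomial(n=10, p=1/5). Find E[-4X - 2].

For X ~ Binomial(n=10, p=1/5):
E[X] = 2
E[-4X - 2] = -4 × E[X] - 2 = -10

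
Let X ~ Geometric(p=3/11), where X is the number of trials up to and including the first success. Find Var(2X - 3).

For X ~ Geometric(p=3/11), where X is the number of trials up to and including the first success:
Var(X) = \frac{88}{9}
Var(2X - 3) = (2)² × Var(X) = 4 × \frac{88}{9} = \frac{352}{9}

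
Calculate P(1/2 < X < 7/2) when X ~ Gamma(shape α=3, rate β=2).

P(1/2 < X < 7/2) = ∫_{1/2}^{7/2} f(x) dx
where f(x) = 4 x^{2} e^{- 2 x}
= \frac{5 \left(-13 + e^{6}\right)}{2 e^{7}}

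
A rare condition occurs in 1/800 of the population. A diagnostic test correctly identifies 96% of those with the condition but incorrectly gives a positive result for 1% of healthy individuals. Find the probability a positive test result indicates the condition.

Let D = the rare event, + = positive/flagged.
P(D) = 1/800
P(+|D) = 96/100 = 24/25
P(+|D') = 1/100
P(+) = P(+|D)P(D) + P(+|D')P(D')
     = \frac{24}{25} × \frac{1}{800} + \frac{1}{100} × \frac{799}{800}
     = \frac{179}{16000}
P(D|+) = P(+|D)P(D)/P(+) = \frac{96}{895}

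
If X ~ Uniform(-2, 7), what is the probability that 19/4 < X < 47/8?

P(19/4 < X < 47/8) = ∫_{19/4}^{47/8} f(x) dx
where f(x) = \frac{1}{9}
= \frac{1}{8}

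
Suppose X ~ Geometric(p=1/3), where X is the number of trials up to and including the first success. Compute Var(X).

For X ~ Geometric(p=1/3), where X is the number of trials up to and including the first success:
Var(X) = 6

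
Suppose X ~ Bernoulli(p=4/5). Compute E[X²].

Using the identity E[X²] = Var(X) + (E[X])²:
E[X] = \frac{4}{5}
Var(X) = \frac{4}{25}
E[X²] = \frac{4}{25} + (\frac{4}{5})²
= \frac{4}{5}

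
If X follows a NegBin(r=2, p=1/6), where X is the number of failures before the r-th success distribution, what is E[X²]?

Using the identity E[X²] = Var(X) + (E[X])²:
E[X] = 10
Var(X) = 60
E[X²] = 60 + (10)²
= 160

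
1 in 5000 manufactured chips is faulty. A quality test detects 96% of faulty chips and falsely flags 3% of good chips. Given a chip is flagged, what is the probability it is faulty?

Let D = the rare event, + = positive/flagged.
P(D) = 1/5000
P(+|D) = 96/100 = 24/25
P(+|D') = 3/100
P(+) = P(+|D)P(D) + P(+|D')P(D')
     = \frac{24}{25} × \frac{1}{5000} + \frac{3}{100} × \frac{4999}{5000}
     = \frac{15093}{500000}
P(D|+) = P(+|D)P(D)/P(+) = \frac{32}{5031}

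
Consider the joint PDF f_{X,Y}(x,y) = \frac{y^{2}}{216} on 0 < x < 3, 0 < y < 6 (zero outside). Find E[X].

f_X(x) = ∫_0^6 \frac{y^{2}}{216} dy = \frac{1}{3}
E[X] = ∫_0^3 x × (\frac{1}{3}) dx = \frac{3}{2}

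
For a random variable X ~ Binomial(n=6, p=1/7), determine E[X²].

Using the identity E[X²] = Var(X) + (E[X])²:
E[X] = \frac{6}{7}
Var(X) = \frac{36}{49}
E[X²] = \frac{36}{49} + (\frac{6}{7})²
= \frac{72}{49}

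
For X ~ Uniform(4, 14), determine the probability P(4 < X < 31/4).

P(4 < X < 31/4) = ∫_{4}^{31/4} f(x) dx
where f(x) = \frac{1}{10}
= \frac{3}{8}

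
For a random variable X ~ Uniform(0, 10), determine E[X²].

Using the identity E[X²] = Var(X) + (E[X])²:
E[X] = 5
Var(X) = \frac{25}{3}
E[X²] = \frac{25}{3} + (5)²
= \frac{100}{3}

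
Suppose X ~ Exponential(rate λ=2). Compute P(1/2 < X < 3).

P(1/2 < X < 3) = ∫_{1/2}^{3} f(x) dx
where f(x) = 2 e^{- 2 x}
= - \frac{1 - e^{5}}{e^{6}}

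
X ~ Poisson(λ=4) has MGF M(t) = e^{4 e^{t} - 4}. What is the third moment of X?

To find E[X^3], compute M^(3)(0):
M^(1)(t) = 4 e^{t} e^{4 e^{t} - 4}
M^(2)(t) = 16 e^{2 t} e^{4 e^{t} - 4} + 4 e^{t} e^{4 e^{t} - 4}
M^(3)(t) = 64 e^{3 t} e^{4 e^{t} - 4} + 48 e^{2 t} e^{4 e^{t} - 4} + 4 e^{t} e^{4 e^{t} - 4}
M^(3)(0) = 116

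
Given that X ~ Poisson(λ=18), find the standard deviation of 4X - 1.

For X ~ Poisson(λ=18):
Var(X) = 18
SD(X) = √(Var(X)) = √(18) = 3 \sqrt{2}
SD(4X - 1) = |4| × SD(X) = 4 × 3 \sqrt{2} = 12 \sqrt{2}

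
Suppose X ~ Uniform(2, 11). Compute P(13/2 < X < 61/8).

P(13/2 < X < 61/8) = ∫_{13/2}^{61/8} f(x) dx
where f(x) = \frac{1}{9}
= \frac{1}{8}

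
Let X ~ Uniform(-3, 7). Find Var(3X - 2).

For X ~ Uniform(-3, 7):
Var(X) = \frac{25}{3}
Var(3X - 2) = (3)² × Var(X) = 9 × \frac{25}{3} = 75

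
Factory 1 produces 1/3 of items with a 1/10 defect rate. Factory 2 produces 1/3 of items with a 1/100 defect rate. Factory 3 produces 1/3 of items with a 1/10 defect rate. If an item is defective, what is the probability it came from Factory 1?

Using Bayes' theorem:
P(F1) = 1/3, P(D|F1) = 1/10
P(F2) = 1/3, P(D|F2) = 1/100
P(F3) = 1/3, P(D|F3) = 1/10
P(D) = P(D|F1)P(F1) + P(D|F2)P(F2) + P(D|F3)P(F3)
     = \frac{7}{100}
P(F1|D) = P(D|F1)P(F1) / P(D)
= \frac{10}{21}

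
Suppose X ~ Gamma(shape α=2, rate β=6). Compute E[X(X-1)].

E[X(X-1)] = E[X² - X] = E[X²] - E[X]
E[X] = \frac{1}{3}
E[X²] = Var(X) + (E[X])² = \frac{1}{18} + (\frac{1}{3})² = \frac{1}{6}
E[X(X-1)] = \frac{1}{6} - \frac{1}{3} = - \frac{1}{6}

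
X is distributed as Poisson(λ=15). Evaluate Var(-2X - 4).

For X ~ Poisson(λ=15):
Var(X) = 15
Var(-2X - 4) = (-2)² × Var(X) = 4 × 15 = 60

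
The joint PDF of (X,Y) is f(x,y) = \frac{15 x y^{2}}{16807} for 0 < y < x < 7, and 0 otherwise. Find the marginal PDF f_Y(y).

f_Y(y) = ∫_y^7 \frac{15 x y^{2}}{16807} dx = \frac{15 y^{2} \left(49 - y^{2}\right)}{33614}
for 0 < y < 7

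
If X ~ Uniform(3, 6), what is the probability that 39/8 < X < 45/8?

P(39/8 < X < 45/8) = ∫_{39/8}^{45/8} f(x) dx
where f(x) = \frac{1}{3}
= \frac{1}{4}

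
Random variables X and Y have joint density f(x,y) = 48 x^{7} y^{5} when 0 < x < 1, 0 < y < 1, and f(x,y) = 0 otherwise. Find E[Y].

E[Y] = ∫_0^1 ∫_0^1 y × f(x,y) dx dy
= \frac{6}{7}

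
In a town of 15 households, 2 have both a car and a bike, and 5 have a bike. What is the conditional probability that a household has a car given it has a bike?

P(A ∩ B) = 2/15
P(B) = 5/15 = 1/3
P(A|B) = P(A ∩ B) / P(B) = (2/15) / (1/3) = 2/5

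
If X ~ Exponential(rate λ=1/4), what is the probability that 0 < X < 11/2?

P(0 < X < 11/2) = ∫_{0}^{11/2} f(x) dx
where f(x) = \frac{e^{- \frac{x}{4}}}{4}
= 1 - e^{- \frac{11}{8}}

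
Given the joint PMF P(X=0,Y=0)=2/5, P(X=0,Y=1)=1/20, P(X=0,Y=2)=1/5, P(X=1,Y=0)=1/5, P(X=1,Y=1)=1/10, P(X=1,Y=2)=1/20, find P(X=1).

P(X=1) = P(X=1,Y=0) + P(X=1,Y=1) + P(X=1,Y=2)
= 1/5 + 1/10 + 1/20
= 7/20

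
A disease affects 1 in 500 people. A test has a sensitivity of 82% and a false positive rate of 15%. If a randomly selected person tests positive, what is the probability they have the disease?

Let D = the rare event, + = positive/flagged.
P(D) = 1/500
P(+|D) = 82/100 = 41/50
P(+|D') = 15/100 = 3/20
P(+) = P(+|D)P(D) + P(+|D')P(D')
     = \frac{41}{50} × \frac{1}{500} + \frac{3}{20} × \frac{499}{500}
     = \frac{7567}{50000}
P(D|+) = P(+|D)P(D)/P(+) = \frac{82}{7567}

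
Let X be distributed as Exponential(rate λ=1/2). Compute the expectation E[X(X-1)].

E[X(X-1)] = E[X² - X] = E[X²] - E[X]
E[X] = 2
E[X²] = Var(X) + (E[X])² = 4 + (2)² = 8
E[X(X-1)] = 8 - 2 = 6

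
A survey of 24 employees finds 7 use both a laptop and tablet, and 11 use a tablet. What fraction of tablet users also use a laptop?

P(A ∩ B) = 7/24
P(B) = 11/24
P(A|B) = P(A ∩ B) / P(B) = (7/24) / (11/24) = 7/11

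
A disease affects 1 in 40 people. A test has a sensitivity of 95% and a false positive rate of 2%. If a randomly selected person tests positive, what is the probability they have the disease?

Let D = the rare event, + = positive/flagged.
P(D) = 1/40
P(+|D) = 95/100 = 19/20
P(+|D') = 2/100 = 1/50
P(+) = P(+|D)P(D) + P(+|D')P(D')
     = \frac{19}{20} × \frac{1}{40} + \frac{1}{50} × \frac{39}{40}
     = \frac{173}{4000}
P(D|+) = P(+|D)P(D)/P(+) = \frac{95}{173}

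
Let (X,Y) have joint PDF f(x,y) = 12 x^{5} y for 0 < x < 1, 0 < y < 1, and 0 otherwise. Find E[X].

E[X] = ∫_0^1 ∫_0^1 x × f(x,y) dy dx
= ∫_0^1 ∫_0^1 x × (12 x^{5} y) dy dx
= \frac{6}{7}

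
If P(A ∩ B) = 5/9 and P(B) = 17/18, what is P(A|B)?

P(A|B) = P(A ∩ B) / P(B)
= (5/9) / (17/18)
= 10/17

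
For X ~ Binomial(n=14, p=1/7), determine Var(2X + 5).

For X ~ Binomial(n=14, p=1/7):
Var(X) = \frac{12}{7}
Var(2X + 5) = (2)² × Var(X) = 4 × \frac{12}{7} = \frac{48}{7}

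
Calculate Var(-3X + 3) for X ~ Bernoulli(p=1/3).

For X ~ Bernoulli(p=1/3):
Var(X) = \frac{2}{9}
Var(-3X + 3) = (-3)² × Var(X) = 9 × \frac{2}{9} = 2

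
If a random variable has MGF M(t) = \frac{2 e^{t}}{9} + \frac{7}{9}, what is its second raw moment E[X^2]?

To find E[X^2], compute M^(2)(0):
M^(1)(t) = \frac{2 e^{t}}{9}
M^(2)(t) = \frac{2 e^{t}}{9}
M^(2)(0) = \frac{2}{9}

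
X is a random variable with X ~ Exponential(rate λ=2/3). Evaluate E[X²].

Using the identity E[X²] = Var(X) + (E[X])²:
E[X] = \frac{3}{2}
Var(X) = \frac{9}{4}
E[X²] = \frac{9}{4} + (\frac{3}{2})²
= \frac{9}{2}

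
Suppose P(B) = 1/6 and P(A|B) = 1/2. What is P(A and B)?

By definition, P(A|B) = P(A ∩ B) / P(B)
So P(A ∩ B) = P(A|B) × P(B)
= 1/2 × 1/6
= 1/12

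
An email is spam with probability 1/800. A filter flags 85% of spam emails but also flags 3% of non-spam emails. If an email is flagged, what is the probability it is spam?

Let D = the rare event, + = positive/flagged.
P(D) = 1/800
P(+|D) = 85/100 = 17/20
P(+|D') = 3/100
P(+) = P(+|D)P(D) + P(+|D')P(D')
     = \frac{17}{20} × \frac{1}{800} + \frac{3}{100} × \frac{799}{800}
     = \frac{1241}{40000}
P(D|+) = P(+|D)P(D)/P(+) = \frac{5}{146}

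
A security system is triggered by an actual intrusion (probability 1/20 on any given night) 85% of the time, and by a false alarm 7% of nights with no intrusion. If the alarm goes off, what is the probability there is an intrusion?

Let D = the rare event, + = positive/flagged.
P(D) = 1/20
P(+|D) = 85/100 = 17/20
P(+|D') = 7/100
P(+) = P(+|D)P(D) + P(+|D')P(D')
     = \frac{17}{20} × \frac{1}{20} + \frac{7}{100} × \frac{19}{20}
     = \frac{109}{1000}
P(D|+) = P(+|D)P(D)/P(+) = \frac{85}{218}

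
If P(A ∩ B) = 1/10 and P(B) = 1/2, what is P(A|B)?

P(A|B) = P(A ∩ B) / P(B)
= (1/10) / (1/2)
= 1/5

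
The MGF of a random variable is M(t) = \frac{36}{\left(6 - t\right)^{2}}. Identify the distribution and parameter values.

The MGF M(t) = \frac{36}{\left(6 - t\right)^{2}} is the standard form for the Gamma distribution.
Comparing with the known MGF formula identifies: Gamma(shape α=2, rate β=6)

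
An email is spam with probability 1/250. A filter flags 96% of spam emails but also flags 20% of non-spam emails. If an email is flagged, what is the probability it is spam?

Let D = the rare event, + = positive/flagged.
P(D) = 1/250
P(+|D) = 96/100 = 24/25
P(+|D') = 20/100 = 1/5
P(+) = P(+|D)P(D) + P(+|D')P(D')
     = \frac{24}{25} × \frac{1}{250} + \frac{1}{5} × \frac{249}{250}
     = \frac{1269}{6250}
P(D|+) = P(+|D)P(D)/P(+) = \frac{8}{423}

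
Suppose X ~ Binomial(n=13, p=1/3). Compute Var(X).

For X ~ Binomial(n=13, p=1/3):
Var(X) = \frac{26}{9}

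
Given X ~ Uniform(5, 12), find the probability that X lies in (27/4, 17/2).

P(27/4 < X < 17/2) = ∫_{27/4}^{17/2} f(x) dx
where f(x) = \frac{1}{7}
= \frac{1}{4}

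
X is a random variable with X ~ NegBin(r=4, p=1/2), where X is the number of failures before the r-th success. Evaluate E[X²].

Using the identity E[X²] = Var(X) + (E[X])²:
E[X] = 4
Var(X) = 8
E[X²] = 8 + (4)²
= 24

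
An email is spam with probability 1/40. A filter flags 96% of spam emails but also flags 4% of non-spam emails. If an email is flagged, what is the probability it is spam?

Let D = the rare event, + = positive/flagged.
P(D) = 1/40
P(+|D) = 96/100 = 24/25
P(+|D') = 4/100 = 1/25
P(+) = P(+|D)P(D) + P(+|D')P(D')
     = \frac{24}{25} × \frac{1}{40} + \frac{1}{25} × \frac{39}{40}
     = \frac{63}{1000}
P(D|+) = P(+|D)P(D)/P(+) = \frac{8}{21}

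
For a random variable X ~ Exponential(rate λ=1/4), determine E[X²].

Using the identity E[X²] = Var(X) + (E[X])²:
E[X] = 4
Var(X) = 16
E[X²] = 16 + (4)²
= 32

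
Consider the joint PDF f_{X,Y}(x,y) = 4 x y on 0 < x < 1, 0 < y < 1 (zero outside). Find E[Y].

E[Y] = ∫_0^1 ∫_0^1 y × f(x,y) dx dy
= \frac{2}{3}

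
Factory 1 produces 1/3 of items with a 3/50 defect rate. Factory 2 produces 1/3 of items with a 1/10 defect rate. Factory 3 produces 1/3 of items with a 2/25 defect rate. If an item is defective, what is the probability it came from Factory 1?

Using Bayes' theorem:
P(F1) = 1/3, P(D|F1) = 3/50
P(F2) = 1/3, P(D|F2) = 1/10
P(F3) = 1/3, P(D|F3) = 2/25
P(D) = P(D|F1)P(F1) + P(D|F2)P(F2) + P(D|F3)P(F3)
     = \frac{2}{25}
P(F1|D) = P(D|F1)P(F1) / P(D)
= \frac{1}{4}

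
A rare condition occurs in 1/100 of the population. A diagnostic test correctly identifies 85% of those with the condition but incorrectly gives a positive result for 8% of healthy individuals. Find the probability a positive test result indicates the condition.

Let D = the rare event, + = positive/flagged.
P(D) = 1/100
P(+|D) = 85/100 = 17/20
P(+|D') = 8/100 = 2/25
P(+) = P(+|D)P(D) + P(+|D')P(D')
     = \frac{17}{20} × \frac{1}{100} + \frac{2}{25} × \frac{99}{100}
     = \frac{877}{10000}
P(D|+) = P(+|D)P(D)/P(+) = \frac{85}{877}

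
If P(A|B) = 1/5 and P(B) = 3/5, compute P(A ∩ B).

By definition, P(A|B) = P(A ∩ B) / P(B)
So P(A ∩ B) = P(A|B) × P(B)
= 1/5 × 3/5
= 3/25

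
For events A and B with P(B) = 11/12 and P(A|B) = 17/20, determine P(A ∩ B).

By definition, P(A|B) = P(A ∩ B) / P(B)
So P(A ∩ B) = P(A|B) × P(B)
= 17/20 × 11/12
= 187/240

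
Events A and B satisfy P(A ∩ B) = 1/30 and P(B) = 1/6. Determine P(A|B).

P(A|B) = P(A ∩ B) / P(B)
= (1/30) / (1/6)
= 1/5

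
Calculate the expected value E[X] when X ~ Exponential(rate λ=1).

For X ~ Exponential(rate λ=1), the expected value is:
E[X] = 1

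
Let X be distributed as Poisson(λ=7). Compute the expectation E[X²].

Using the identity E[X²] = Var(X) + (E[X])²:
E[X] = 7
Var(X) = 7
E[X²] = 7 + (7)²
= 56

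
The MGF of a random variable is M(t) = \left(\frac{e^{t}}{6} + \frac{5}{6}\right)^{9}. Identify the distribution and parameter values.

The MGF M(t) = \left(\frac{e^{t}}{6} + \frac{5}{6}\right)^{9} is the standard form for the Binomial distribution.
Comparing with the known MGF formula identifies: Binomial(n=9, p=1/6)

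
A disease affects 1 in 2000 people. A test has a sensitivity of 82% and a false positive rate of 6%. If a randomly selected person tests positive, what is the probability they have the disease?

Let D = the rare event, + = positive/flagged.
P(D) = 1/2000
P(+|D) = 82/100 = 41/50
P(+|D') = 6/100 = 3/50
P(+) = P(+|D)P(D) + P(+|D')P(D')
     = \frac{41}{50} × \frac{1}{2000} + \frac{3}{50} × \frac{1999}{2000}
     = \frac{3019}{50000}
P(D|+) = P(+|D)P(D)/P(+) = \frac{41}{6038}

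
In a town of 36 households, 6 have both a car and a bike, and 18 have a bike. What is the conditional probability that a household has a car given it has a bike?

P(A ∩ B) = 6/36 = 1/6
P(B) = 18/36 = 1/2
P(A|B) = P(A ∩ B) / P(B) = (1/6) / (1/2) = 1/3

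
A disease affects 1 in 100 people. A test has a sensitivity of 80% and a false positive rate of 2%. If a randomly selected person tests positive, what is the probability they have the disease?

Let D = the rare event, + = positive/flagged.
P(D) = 1/100
P(+|D) = 80/100 = 4/5
P(+|D') = 2/100 = 1/50
P(+) = P(+|D)P(D) + P(+|D')P(D')
     = \frac{4}{5} × \frac{1}{100} + \frac{1}{50} × \frac{99}{100}
     = \frac{139}{5000}
P(D|+) = P(+|D)P(D)/P(+) = \frac{40}{139}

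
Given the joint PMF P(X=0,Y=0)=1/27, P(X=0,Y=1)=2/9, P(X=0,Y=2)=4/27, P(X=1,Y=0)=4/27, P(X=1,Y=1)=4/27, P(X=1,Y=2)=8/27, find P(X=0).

P(X=0) = P(X=0,Y=0) + P(X=0,Y=1) + P(X=0,Y=2)
= 1/27 + 2/9 + 4/27
= 11/27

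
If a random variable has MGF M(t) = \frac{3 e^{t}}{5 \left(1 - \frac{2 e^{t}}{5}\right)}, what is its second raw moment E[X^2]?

To find E[X^2], compute M^(2)(0):
M^(1)(t) = \frac{3 e^{t}}{5 \left(1 - \frac{2 e^{t}}{5}\right)} + \frac{6 e^{2 t}}{25 \left(1 - \frac{2 e^{t}}{5}\right)^{2}}
M^(2)(t) = \frac{3 e^{t}}{5 \left(1 - \frac{2 e^{t}}{5}\right)} + \frac{18 e^{2 t}}{25 \left(1 - \frac{2 e^{t}}{5}\right)^{2}} + \frac{24 e^{3 t}}{125 \left(1 - \frac{2 e^{t}}{5}\right)^{3}}
M^(2)(0) = \frac{35}{9}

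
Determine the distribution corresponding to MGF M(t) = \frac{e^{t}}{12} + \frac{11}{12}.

The MGF M(t) = \frac{e^{t}}{12} + \frac{11}{12} is the standard form for the Bernoulli distribution.
Comparing with the known MGF formula identifies: Bernoulli(p=1/12)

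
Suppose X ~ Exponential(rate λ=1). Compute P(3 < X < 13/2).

P(3 < X < 13/2) = ∫_{3}^{13/2} f(x) dx
where f(x) = e^{- x}
= - \frac{1}{e^{\frac{13}{2}}} + e^{-3}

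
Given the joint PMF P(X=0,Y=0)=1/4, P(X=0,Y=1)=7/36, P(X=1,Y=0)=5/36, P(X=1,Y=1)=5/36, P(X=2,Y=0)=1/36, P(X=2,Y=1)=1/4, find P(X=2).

P(X=2) = P(X=2,Y=0) + P(X=2,Y=1)
= 1/36 + 1/4
= 5/18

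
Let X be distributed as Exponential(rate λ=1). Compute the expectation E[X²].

Using the identity E[X²] = Var(X) + (E[X])²:
E[X] = 1
Var(X) = 1
E[X²] = 1 + (1)²
= 2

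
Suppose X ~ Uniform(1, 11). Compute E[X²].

Using the identity E[X²] = Var(X) + (E[X])²:
E[X] = 6
Var(X) = \frac{25}{3}
E[X²] = \frac{25}{3} + (6)²
= \frac{133}{3}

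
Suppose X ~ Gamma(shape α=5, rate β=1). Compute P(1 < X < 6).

P(1 < X < 6) = ∫_{1}^{6} f(x) dx
where f(x) = \frac{x^{4} e^{- x}}{24}
= \frac{5 \left(-552 + 13 e^{5}\right)}{24 e^{6}}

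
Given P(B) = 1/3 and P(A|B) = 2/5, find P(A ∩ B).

By definition, P(A|B) = P(A ∩ B) / P(B)
So P(A ∩ B) = P(A|B) × P(B)
= 2/5 × 1/3
= 2/15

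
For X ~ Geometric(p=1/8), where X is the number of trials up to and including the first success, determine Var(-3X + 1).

For X ~ Geometric(p=1/8), where X is the number of trials up to and including the first success:
Var(X) = 56
Var(-3X + 1) = (-3)² × Var(X) = 9 × 56 = 504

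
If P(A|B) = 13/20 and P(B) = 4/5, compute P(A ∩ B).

By definition, P(A|B) = P(A ∩ B) / P(B)
So P(A ∩ B) = P(A|B) × P(B)
= 13/20 × 4/5
= 13/25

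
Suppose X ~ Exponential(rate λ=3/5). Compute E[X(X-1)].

E[X(X-1)] = E[X² - X] = E[X²] - E[X]
E[X] = \frac{5}{3}
E[X²] = Var(X) + (E[X])² = \frac{25}{9} + (\frac{5}{3})² = \frac{50}{9}
E[X(X-1)] = \frac{50}{9} - \frac{5}{3} = \frac{35}{9}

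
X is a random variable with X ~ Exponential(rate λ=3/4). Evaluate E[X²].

Using the identity E[X²] = Var(X) + (E[X])²:
E[X] = \frac{4}{3}
Var(X) = \frac{16}{9}
E[X²] = \frac{16}{9} + (\frac{4}{3})²
= \frac{32}{9}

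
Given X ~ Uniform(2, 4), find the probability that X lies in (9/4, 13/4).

P(9/4 < X < 13/4) = ∫_{9/4}^{13/4} f(x) dx
where f(x) = \frac{1}{2}
= \frac{1}{2}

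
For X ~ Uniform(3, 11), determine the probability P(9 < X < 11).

P(9 < X < 11) = ∫_{9}^{11} f(x) dx
where f(x) = \frac{1}{8}
= \frac{1}{4}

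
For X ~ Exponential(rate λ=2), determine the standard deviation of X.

For X ~ Exponential(rate λ=2):
Var(X) = \frac{1}{4}
SD(X) = √(Var(X)) = √(\frac{1}{4}) = \frac{1}{2}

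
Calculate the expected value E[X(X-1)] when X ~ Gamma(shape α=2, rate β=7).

E[X(X-1)] = E[X² - X] = E[X²] - E[X]
E[X] = \frac{2}{7}
E[X²] = Var(X) + (E[X])² = \frac{2}{49} + (\frac{2}{7})² = \frac{6}{49}
E[X(X-1)] = \frac{6}{49} - \frac{2}{7} = - \frac{8}{49}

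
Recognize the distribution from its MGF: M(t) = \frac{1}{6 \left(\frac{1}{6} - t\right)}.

The MGF M(t) = \frac{1}{6 \left(\frac{1}{6} - t\right)} is the standard form for the Exponential distribution.
Comparing with the known MGF formula identifies: Exponential(rate λ=1/6)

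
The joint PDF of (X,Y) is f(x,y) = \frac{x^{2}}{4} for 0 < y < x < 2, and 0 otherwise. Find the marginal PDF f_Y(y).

f_Y(y) = ∫_y^2 \frac{x^{2}}{4} dx = \frac{2}{3} - \frac{y^{3}}{12}
for 0 < y < 2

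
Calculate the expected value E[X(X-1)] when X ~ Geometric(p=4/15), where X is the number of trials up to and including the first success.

E[X(X-1)] = E[X² - X] = E[X²] - E[X]
E[X] = \frac{15}{4}
E[X²] = Var(X) + (E[X])² = \frac{165}{16} + (\frac{15}{4})² = \frac{195}{8}
E[X(X-1)] = \frac{195}{8} - \frac{15}{4} = \frac{165}{8}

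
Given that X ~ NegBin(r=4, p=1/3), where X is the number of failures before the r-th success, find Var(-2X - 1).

For X ~ NegBin(r=4, p=1/3), where X is the number of failures before the r-th success:
Var(X) = 24
Var(-2X - 1) = (-2)² × Var(X) = 4 × 24 = 96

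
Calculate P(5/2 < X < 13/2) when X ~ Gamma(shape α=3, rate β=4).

P(5/2 < X < 13/2) = ∫_{5/2}^{13/2} f(x) dx
where f(x) = 32 x^{2} e^{- 4 x}
= \frac{-365 + 61 e^{16}}{e^{26}}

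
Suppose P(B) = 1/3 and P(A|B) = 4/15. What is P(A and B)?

By definition, P(A|B) = P(A ∩ B) / P(B)
So P(A ∩ B) = P(A|B) × P(B)
= 4/15 × 1/3
= 4/45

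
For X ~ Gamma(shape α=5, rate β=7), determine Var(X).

For X ~ Gamma(shape α=5, rate β=7):
Var(X) = \frac{5}{49}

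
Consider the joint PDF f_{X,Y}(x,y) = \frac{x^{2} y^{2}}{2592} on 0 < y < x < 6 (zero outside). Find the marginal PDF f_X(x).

f_X(x) = ∫_0^x \frac{x^{2} y^{2}}{2592} dy = \frac{x^{5}}{7776}
for 0 < x < 6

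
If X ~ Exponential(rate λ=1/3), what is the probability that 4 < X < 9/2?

P(4 < X < 9/2) = ∫_{4}^{9/2} f(x) dx
where f(x) = \frac{e^{- \frac{x}{3}}}{3}
= - \frac{1}{e^{\frac{3}{2}}} + e^{- \frac{4}{3}}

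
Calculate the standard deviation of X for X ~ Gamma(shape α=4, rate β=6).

For X ~ Gamma(shape α=4, rate β=6):
Var(X) = \frac{1}{9}
SD(X) = √(Var(X)) = √(\frac{1}{9}) = \frac{1}{3}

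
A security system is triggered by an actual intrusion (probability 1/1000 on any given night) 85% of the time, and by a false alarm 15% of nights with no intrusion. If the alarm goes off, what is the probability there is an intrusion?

Let D = the rare event, + = positive/flagged.
P(D) = 1/1000
P(+|D) = 85/100 = 17/20
P(+|D') = 15/100 = 3/20
P(+) = P(+|D)P(D) + P(+|D')P(D')
     = \frac{17}{20} × \frac{1}{1000} + \frac{3}{20} × \frac{999}{1000}
     = \frac{1507}{10000}
P(D|+) = P(+|D)P(D)/P(+) = \frac{17}{3014}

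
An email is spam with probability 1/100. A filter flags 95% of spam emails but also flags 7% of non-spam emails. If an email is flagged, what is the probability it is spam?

Let D = the rare event, + = positive/flagged.
P(D) = 1/100
P(+|D) = 95/100 = 19/20
P(+|D') = 7/100
P(+) = P(+|D)P(D) + P(+|D')P(D')
     = \frac{19}{20} × \frac{1}{100} + \frac{7}{100} × \frac{99}{100}
     = \frac{197}{2500}
P(D|+) = P(+|D)P(D)/P(+) = \frac{95}{788}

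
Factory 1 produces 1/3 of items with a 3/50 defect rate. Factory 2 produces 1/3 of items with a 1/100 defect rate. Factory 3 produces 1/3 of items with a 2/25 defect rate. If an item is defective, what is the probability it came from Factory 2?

Using Bayes' theorem:
P(F1) = 1/3, P(D|F1) = 3/50
P(F2) = 1/3, P(D|F2) = 1/100
P(F3) = 1/3, P(D|F3) = 2/25
P(D) = P(D|F1)P(F1) + P(D|F2)P(F2) + P(D|F3)P(F3)
     = \frac{1}{20}
P(F2|D) = P(D|F2)P(F2) / P(D)
= \frac{1}{15}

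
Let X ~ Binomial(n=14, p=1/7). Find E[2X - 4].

For X ~ Binomial(n=14, p=1/7):
E[X] = 2
E[2X - 4] = 2 × E[X] - 4 = 0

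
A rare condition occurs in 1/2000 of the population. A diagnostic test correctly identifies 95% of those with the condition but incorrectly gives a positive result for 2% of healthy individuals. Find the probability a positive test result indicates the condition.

Let D = the rare event, + = positive/flagged.
P(D) = 1/2000
P(+|D) = 95/100 = 19/20
P(+|D') = 2/100 = 1/50
P(+) = P(+|D)P(D) + P(+|D')P(D')
     = \frac{19}{20} × \frac{1}{2000} + \frac{1}{50} × \frac{1999}{2000}
     = \frac{4093}{200000}
P(D|+) = P(+|D)P(D)/P(+) = \frac{95}{4093}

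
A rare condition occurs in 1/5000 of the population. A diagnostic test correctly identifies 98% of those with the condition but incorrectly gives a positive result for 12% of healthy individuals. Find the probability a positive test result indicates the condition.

Let D = the rare event, + = positive/flagged.
P(D) = 1/5000
P(+|D) = 98/100 = 49/50
P(+|D') = 12/100 = 3/25
P(+) = P(+|D)P(D) + P(+|D')P(D')
     = \frac{49}{50} × \frac{1}{5000} + \frac{3}{25} × \frac{4999}{5000}
     = \frac{30043}{250000}
P(D|+) = P(+|D)P(D)/P(+) = \frac{49}{30043}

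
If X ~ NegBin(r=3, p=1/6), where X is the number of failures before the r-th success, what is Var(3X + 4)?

For X ~ NegBin(r=3, p=1/6), where X is the number of failures before the r-th success:
Var(X) = 90
Var(3X + 4) = (3)² × Var(X) = 9 × 90 = 810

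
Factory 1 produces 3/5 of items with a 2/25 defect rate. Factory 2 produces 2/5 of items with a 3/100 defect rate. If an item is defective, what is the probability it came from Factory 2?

Using Bayes' theorem:
P(F1) = 3/5, P(D|F1) = 2/25
P(F2) = 2/5, P(D|F2) = 3/100
P(D) = P(D|F1)P(F1) + P(D|F2)P(F2)
     = \frac{3}{50}
P(F2|D) = P(D|F2)P(F2) / P(D)
= \frac{1}{5}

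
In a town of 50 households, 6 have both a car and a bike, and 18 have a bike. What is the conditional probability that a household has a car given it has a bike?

P(A ∩ B) = 6/50 = 3/25
P(B) = 18/50 = 9/25
P(A|B) = P(A ∩ B) / P(B) = (3/25) / (9/25) = 1/3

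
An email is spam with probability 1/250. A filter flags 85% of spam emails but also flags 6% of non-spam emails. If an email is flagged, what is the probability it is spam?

Let D = the rare event, + = positive/flagged.
P(D) = 1/250
P(+|D) = 85/100 = 17/20
P(+|D') = 6/100 = 3/50
P(+) = P(+|D)P(D) + P(+|D')P(D')
     = \frac{17}{20} × \frac{1}{250} + \frac{3}{50} × \frac{249}{250}
     = \frac{1579}{25000}
P(D|+) = P(+|D)P(D)/P(+) = \frac{85}{1579}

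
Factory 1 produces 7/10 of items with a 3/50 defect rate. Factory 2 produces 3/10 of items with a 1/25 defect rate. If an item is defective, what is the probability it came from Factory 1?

Using Bayes' theorem:
P(F1) = 7/10, P(D|F1) = 3/50
P(F2) = 3/10, P(D|F2) = 1/25
P(D) = P(D|F1)P(F1) + P(D|F2)P(F2)
     = \frac{27}{500}
P(F1|D) = P(D|F1)P(F1) / P(D)
= \frac{7}{9}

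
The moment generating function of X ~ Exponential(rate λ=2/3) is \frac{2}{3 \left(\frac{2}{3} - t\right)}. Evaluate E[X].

To find E[X], compute M^(1)(0):
M^(1)(t) = \frac{2}{3 \left(\frac{2}{3} - t\right)^{2}}
M^(1)(0) = \frac{3}{2}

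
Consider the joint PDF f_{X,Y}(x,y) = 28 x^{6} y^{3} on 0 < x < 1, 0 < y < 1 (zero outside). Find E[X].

E[X] = ∫_0^1 ∫_0^1 x × f(x,y) dy dx
= ∫_0^1 ∫_0^1 x × (28 x^{6} y^{3}) dy dx
= \frac{7}{8}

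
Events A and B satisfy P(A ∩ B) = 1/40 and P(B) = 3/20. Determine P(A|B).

P(A|B) = P(A ∩ B) / P(B)
= (1/40) / (3/20)
= 1/6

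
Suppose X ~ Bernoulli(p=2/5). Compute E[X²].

Using the identity E[X²] = Var(X) + (E[X])²:
E[X] = \frac{2}{5}
Var(X) = \frac{6}{25}
E[X²] = \frac{6}{25} + (\frac{2}{5})²
= \frac{2}{5}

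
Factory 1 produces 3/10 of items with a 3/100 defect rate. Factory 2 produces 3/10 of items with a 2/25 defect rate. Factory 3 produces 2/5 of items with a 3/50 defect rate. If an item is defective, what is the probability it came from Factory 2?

Using Bayes' theorem:
P(F1) = 3/10, P(D|F1) = 3/100
P(F2) = 3/10, P(D|F2) = 2/25
P(F3) = 2/5, P(D|F3) = 3/50
P(D) = P(D|F1)P(F1) + P(D|F2)P(F2) + P(D|F3)P(F3)
     = \frac{57}{1000}
P(F2|D) = P(D|F2)P(F2) / P(D)
= \frac{8}{19}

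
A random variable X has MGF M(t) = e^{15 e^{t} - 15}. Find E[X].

To find E[X], compute M^(1)(0):
M^(1)(t) = 15 e^{t} e^{15 e^{t} - 15}
M^(1)(0) = 15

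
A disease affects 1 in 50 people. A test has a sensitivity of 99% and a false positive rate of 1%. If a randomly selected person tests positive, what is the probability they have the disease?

Let D = the rare event, + = positive/flagged.
P(D) = 1/50
P(+|D) = 99/100
P(+|D') = 1/100
P(+) = P(+|D)P(D) + P(+|D')P(D')
     = \frac{99}{100} × \frac{1}{50} + \frac{1}{100} × \frac{49}{50}
     = \frac{37}{1250}
P(D|+) = P(+|D)P(D)/P(+) = \frac{99}{148}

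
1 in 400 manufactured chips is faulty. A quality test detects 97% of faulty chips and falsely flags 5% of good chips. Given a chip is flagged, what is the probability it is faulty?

Let D = the rare event, + = positive/flagged.
P(D) = 1/400
P(+|D) = 97/100
P(+|D') = 5/100 = 1/20
P(+) = P(+|D)P(D) + P(+|D')P(D')
     = \frac{97}{100} × \frac{1}{400} + \frac{1}{20} × \frac{399}{400}
     = \frac{523}{10000}
P(D|+) = P(+|D)P(D)/P(+) = \frac{97}{2092}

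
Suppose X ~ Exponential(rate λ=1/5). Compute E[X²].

Using the identity E[X²] = Var(X) + (E[X])²:
E[X] = 5
Var(X) = 25
E[X²] = 25 + (5)²
= 50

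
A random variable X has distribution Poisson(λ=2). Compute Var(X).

For X ~ Poisson(λ=2):
Var(X) = 2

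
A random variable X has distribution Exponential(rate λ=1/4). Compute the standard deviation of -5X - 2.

For X ~ Exponential(rate λ=1/4):
Var(X) = 16
SD(X) = √(Var(X)) = √(16) = 4
SD(-5X - 2) = |-5| × SD(X) = 5 × 4 = 20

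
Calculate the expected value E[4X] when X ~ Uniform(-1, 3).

For X ~ Uniform(-1, 3):
E[X] = 1
E[4X] = 4 × E[X] + 0 = 4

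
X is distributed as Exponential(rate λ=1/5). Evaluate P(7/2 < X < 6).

P(7/2 < X < 6) = ∫_{7/2}^{6} f(x) dx
where f(x) = \frac{e^{- \frac{x}{5}}}{5}
= - \frac{1}{e^{\frac{6}{5}}} + e^{- \frac{7}{10}}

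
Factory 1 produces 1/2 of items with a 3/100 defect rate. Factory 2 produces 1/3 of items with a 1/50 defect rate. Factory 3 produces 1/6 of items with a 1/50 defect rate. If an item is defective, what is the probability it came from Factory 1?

Using Bayes' theorem:
P(F1) = 1/2, P(D|F1) = 3/100
P(F2) = 1/3, P(D|F2) = 1/50
P(F3) = 1/6, P(D|F3) = 1/50
P(D) = P(D|F1)P(F1) + P(D|F2)P(F2) + P(D|F3)P(F3)
     = \frac{1}{40}
P(F1|D) = P(D|F1)P(F1) / P(D)
= \frac{3}{5}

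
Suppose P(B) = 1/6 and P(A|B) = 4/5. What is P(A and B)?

By definition, P(A|B) = P(A ∩ B) / P(B)
So P(A ∩ B) = P(A|B) × P(B)
= 4/5 × 1/6
= 2/15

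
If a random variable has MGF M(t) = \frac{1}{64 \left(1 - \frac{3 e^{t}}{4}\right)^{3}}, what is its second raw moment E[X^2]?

To find E[X^2], compute M^(2)(0):
M^(1)(t) = \frac{9 e^{t}}{256 \left(1 - \frac{3 e^{t}}{4}\right)^{4}}
M^(2)(t) = \frac{9 e^{t}}{256 \left(1 - \frac{3 e^{t}}{4}\right)^{4}} + \frac{27 e^{2 t}}{256 \left(1 - \frac{3 e^{t}}{4}\right)^{5}}
M^(2)(0) = 117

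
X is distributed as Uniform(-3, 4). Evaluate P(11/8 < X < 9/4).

P(11/8 < X < 9/4) = ∫_{11/8}^{9/4} f(x) dx
where f(x) = \frac{1}{7}
= \frac{1}{8}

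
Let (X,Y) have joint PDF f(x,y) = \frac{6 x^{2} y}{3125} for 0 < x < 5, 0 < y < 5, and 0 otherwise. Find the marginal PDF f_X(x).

f_X(x) = ∫_0^5 f(x,y) dy
= ∫_0^5 \frac{6 x^{2} y}{3125} dy
= \frac{3 x^{2}}{125} for 0 < x < 5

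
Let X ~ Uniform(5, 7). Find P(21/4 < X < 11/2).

P(21/4 < X < 11/2) = ∫_{21/4}^{11/2} f(x) dx
where f(x) = \frac{1}{2}
= \frac{1}{8}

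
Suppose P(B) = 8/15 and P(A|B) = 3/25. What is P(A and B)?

By definition, P(A|B) = P(A ∩ B) / P(B)
So P(A ∩ B) = P(A|B) × P(B)
= 3/25 × 8/15
= 8/125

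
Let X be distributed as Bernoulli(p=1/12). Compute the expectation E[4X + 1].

For X ~ Bernoulli(p=1/12):
E[X] = \frac{1}{12}
E[4X + 1] = 4 × E[X] + 1 = \frac{4}{3}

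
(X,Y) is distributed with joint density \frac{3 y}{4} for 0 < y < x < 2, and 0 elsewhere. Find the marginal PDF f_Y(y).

f_Y(y) = ∫_y^2 \frac{3 y}{4} dx = \frac{3 y \left(2 - y\right)}{4}
for 0 < y < 2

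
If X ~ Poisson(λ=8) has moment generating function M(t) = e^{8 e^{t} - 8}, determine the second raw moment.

To find E[X^2], compute M^(2)(0):
M^(1)(t) = 8 e^{t} e^{8 e^{t} - 8}
M^(2)(t) = 64 e^{2 t} e^{8 e^{t} - 8} + 8 e^{t} e^{8 e^{t} - 8}
M^(2)(0) = 72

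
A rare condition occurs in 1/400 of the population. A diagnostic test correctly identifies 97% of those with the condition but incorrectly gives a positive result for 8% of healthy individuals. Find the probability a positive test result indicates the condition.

Let D = the rare event, + = positive/flagged.
P(D) = 1/400
P(+|D) = 97/100
P(+|D') = 8/100 = 2/25
P(+) = P(+|D)P(D) + P(+|D')P(D')
     = \frac{97}{100} × \frac{1}{400} + \frac{2}{25} × \frac{399}{400}
     = \frac{3289}{40000}
P(D|+) = P(+|D)P(D)/P(+) = \frac{97}{3289}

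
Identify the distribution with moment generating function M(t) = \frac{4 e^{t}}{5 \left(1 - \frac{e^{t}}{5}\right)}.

The MGF M(t) = \frac{4 e^{t}}{5 \left(1 - \frac{e^{t}}{5}\right)} is the standard form for the Geometric distribution.
Comparing with the known MGF formula identifies: Geometric(p=4/5), X = trial number of first success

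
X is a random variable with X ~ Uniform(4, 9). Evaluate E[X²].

Using the identity E[X²] = Var(X) + (E[X])²:
E[X] = \frac{13}{2}
Var(X) = \frac{25}{12}
E[X²] = \frac{25}{12} + (\frac{13}{2})²
= \frac{133}{3}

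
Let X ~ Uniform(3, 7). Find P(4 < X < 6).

P(4 < X < 6) = ∫_{4}^{6} f(x) dx
where f(x) = \frac{1}{4}
= \frac{1}{2}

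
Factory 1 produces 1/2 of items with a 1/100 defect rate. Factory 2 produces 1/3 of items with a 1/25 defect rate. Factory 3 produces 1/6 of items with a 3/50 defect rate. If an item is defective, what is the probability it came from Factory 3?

Using Bayes' theorem:
P(F1) = 1/2, P(D|F1) = 1/100
P(F2) = 1/3, P(D|F2) = 1/25
P(F3) = 1/6, P(D|F3) = 3/50
P(D) = P(D|F1)P(F1) + P(D|F2)P(F2) + P(D|F3)P(F3)
     = \frac{17}{600}
P(F3|D) = P(D|F3)P(F3) / P(D)
= \frac{6}{17}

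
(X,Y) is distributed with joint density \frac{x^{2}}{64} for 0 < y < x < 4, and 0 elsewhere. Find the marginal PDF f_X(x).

f_X(x) = ∫_0^x \frac{x^{2}}{64} dy = \frac{x^{3}}{64}
for 0 < x < 4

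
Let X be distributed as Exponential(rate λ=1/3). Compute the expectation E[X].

For X ~ Exponential(rate λ=1/3), the expected value is:
E[X] = 3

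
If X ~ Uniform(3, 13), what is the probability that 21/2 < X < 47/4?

P(21/2 < X < 47/4) = ∫_{21/2}^{47/4} f(x) dx
where f(x) = \frac{1}{10}
= \frac{1}{8}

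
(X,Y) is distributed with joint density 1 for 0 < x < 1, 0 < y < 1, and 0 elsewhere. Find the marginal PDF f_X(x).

f_X(x) = ∫_0^1 f(x,y) dy
= ∫_0^1 1 dy
= 1 for 0 < x < 1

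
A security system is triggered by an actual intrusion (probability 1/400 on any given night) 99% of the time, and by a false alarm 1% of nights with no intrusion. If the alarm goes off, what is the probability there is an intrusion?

Let D = the rare event, + = positive/flagged.
P(D) = 1/400
P(+|D) = 99/100
P(+|D') = 1/100
P(+) = P(+|D)P(D) + P(+|D')P(D')
     = \frac{99}{100} × \frac{1}{400} + \frac{1}{100} × \frac{399}{400}
     = \frac{249}{20000}
P(D|+) = P(+|D)P(D)/P(+) = \frac{33}{166}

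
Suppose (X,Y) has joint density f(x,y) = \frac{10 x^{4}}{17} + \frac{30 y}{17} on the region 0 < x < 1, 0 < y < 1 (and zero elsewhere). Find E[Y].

E[Y] = ∫_0^1 ∫_0^1 y × f(x,y) dx dy
= \frac{11}{17}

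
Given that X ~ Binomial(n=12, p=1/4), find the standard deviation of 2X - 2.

For X ~ Binomial(n=12, p=1/4):
Var(X) = \frac{9}{4}
SD(X) = √(Var(X)) = √(\frac{9}{4}) = \frac{3}{2}
SD(2X - 2) = |2| × SD(X) = 2 × \frac{3}{2} = 3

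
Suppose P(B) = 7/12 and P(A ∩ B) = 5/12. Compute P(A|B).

P(A|B) = P(A ∩ B) / P(B)
= (5/12) / (7/12)
= 5/7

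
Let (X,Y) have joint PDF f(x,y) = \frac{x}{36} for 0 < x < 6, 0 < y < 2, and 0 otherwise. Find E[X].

f_X(x) = ∫_0^2 \frac{x}{36} dy = \frac{x}{18}
E[X] = ∫_0^6 x × (\frac{x}{18}) dx = 4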